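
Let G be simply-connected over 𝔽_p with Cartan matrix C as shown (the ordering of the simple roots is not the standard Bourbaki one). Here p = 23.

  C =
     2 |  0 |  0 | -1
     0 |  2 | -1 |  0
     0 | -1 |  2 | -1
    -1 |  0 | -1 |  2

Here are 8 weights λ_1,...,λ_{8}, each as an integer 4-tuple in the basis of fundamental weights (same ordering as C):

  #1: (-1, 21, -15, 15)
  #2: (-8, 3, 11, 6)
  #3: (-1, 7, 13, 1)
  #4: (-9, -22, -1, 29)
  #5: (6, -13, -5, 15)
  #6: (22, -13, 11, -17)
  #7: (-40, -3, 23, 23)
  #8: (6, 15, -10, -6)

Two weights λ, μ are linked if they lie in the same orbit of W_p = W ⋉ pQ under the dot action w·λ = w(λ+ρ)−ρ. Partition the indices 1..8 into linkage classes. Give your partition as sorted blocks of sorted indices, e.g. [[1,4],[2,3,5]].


Dynkin diagram of C (from the 6 off-diagonal −1 entries): A_4.

Alcove-folded reps (p=23, 8 weights, presented ϖ-order):

  λ_1+ρ ↦ (1, 7, 14, 1)
  λ_2+ρ ↦ (7, 4, 12, 0)
  λ_3+ρ ↦ (1, 7, 14, 1)
  λ_4+ρ ↦ (1, 7, 14, 1)
  λ_5+ρ ↦ (7, 4, 12, 0)
  λ_6+ρ ↦ (7, 4, 12, 0)
  λ_7+ρ ↦ (1, 7, 14, 1)
  λ_8+ρ ↦ (7, 2, 5, 2)

Partition of {1..8} into 3 W_23-dot-orbits:

[[1, 3, 4, 7], [2, 5, 6], [8]]


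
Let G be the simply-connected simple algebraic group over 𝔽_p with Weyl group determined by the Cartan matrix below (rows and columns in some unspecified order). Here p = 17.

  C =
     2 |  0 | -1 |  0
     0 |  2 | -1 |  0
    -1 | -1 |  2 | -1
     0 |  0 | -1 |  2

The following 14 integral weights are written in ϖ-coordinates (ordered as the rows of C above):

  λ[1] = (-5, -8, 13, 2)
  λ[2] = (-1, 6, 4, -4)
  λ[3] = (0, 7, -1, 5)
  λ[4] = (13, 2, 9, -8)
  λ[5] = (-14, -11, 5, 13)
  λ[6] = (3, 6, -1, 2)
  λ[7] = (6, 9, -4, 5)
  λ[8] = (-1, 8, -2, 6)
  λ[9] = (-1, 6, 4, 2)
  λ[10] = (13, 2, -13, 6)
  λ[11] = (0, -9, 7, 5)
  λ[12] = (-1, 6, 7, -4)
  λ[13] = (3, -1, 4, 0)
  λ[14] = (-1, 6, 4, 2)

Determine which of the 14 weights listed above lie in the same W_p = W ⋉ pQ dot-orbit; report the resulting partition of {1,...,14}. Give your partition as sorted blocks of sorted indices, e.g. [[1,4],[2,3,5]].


Root system D_4: the 4×4 matrix C matches after relabeling.

Alcove-folded reps (p=17, 14 weights, presented ϖ-order):

    λ_1 → (4, 7, 0, 3)
    λ_2 → (0, 7, 2, 3)
    λ_3 → (1, 8, 0, 6)
    λ_4 → (4, 7, 0, 3)
    λ_5 → (4, 7, 0, 3)
    λ_6 → (4, 7, 0, 3)
    λ_7 → (4, 7, 0, 3)
    λ_8 → (1, 8, 0, 6)
    λ_9 → (0, 7, 2, 3)
    λ_10 → (0, 7, 2, 3)
    λ_11 → (1, 8, 0, 6)
    λ_12 → (0, 7, 2, 3)
    λ_13 → (4, 0, 5, 1)
    λ_14 → (0, 7, 2, 3)

These 14 weights hit 4 W_17-dot-orbits; sizes (5, 5, 3, 1):

[[1, 4, 5, 6, 7], [2, 9, 10, 12, 14], [3, 8, 11], [13]]


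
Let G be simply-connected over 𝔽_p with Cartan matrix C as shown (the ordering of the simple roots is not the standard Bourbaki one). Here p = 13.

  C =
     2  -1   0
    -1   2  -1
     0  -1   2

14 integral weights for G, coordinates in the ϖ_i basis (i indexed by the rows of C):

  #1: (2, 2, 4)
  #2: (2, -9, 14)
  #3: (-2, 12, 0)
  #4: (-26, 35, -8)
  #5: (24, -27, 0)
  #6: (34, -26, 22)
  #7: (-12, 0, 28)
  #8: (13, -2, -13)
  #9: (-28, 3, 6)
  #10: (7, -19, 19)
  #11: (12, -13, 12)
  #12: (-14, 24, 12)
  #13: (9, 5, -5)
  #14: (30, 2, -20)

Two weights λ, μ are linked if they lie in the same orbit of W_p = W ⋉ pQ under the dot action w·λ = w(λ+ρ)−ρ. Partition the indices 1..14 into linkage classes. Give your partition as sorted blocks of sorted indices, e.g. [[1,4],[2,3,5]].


Dynkin diagram of C (from the 4 off-diagonal −1 entries): A_3.

Each λ_j+ρ reduced to Ā_13; 3-tuples below use C's row order:

  [1] (3, 3, 5) · [2] (3, 3, 5) · [3] (0, 12, 0) · [4] (7, 2, 1) · [5] (0, 12, 0) · [6] (7, 2, 1) · [7] (7, 2, 1) · [8] (0, 12, 0) · [9] (7, 2, 1) · [10] (3, 3, 5) · [11] (0, 12, 0) · [12] (0, 12, 0) · [13] (7, 2, 1) · [14] (3, 3, 5)

The 14 indices split into 3 linkage classes (same alcove rep ⇔ same W_13-dot-orbit):

[[1, 2, 10, 14], [3, 5, 8, 11, 12], [4, 6, 7, 9, 13]]


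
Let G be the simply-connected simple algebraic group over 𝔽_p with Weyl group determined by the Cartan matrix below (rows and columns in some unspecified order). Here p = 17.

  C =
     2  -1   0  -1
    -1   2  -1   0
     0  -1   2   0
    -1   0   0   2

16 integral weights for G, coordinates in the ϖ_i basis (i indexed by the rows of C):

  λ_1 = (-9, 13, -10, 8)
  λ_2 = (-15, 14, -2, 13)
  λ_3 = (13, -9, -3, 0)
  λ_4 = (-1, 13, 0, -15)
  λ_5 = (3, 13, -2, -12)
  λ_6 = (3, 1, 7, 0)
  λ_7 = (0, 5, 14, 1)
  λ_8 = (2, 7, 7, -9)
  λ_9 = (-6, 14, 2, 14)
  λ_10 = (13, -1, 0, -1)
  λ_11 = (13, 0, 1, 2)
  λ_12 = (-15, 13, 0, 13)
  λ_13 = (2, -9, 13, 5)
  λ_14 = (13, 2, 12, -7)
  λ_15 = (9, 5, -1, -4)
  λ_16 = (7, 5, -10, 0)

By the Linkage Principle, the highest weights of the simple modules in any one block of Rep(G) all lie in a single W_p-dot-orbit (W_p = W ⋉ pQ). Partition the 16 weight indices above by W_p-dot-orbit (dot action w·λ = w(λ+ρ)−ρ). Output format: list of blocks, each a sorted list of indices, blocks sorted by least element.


Type A_4, rank 4, |W|=120; reorder rows/cols to standard.

Ā_17 reps of the 16 weights (A_4, coords as presented):

  λ_1 → (5, 3, 6, 1) · λ_2 → (14, 0, 1, 0) · λ_3 → (4, 2, 8, 1) · λ_4 → (14, 0, 1, 0) · λ_5 → (7, 6, 0, 3) · λ_6 → (4, 2, 8, 1) · λ_7 → (4, 2, 8, 1) · λ_8 → (5, 3, 6, 1) · λ_9 → (4, 2, 8, 1) · λ_10 → (14, 0, 1, 0) · λ_11 → (14, 0, 1, 0) · λ_12 → (14, 0, 1, 0) · λ_13 → (5, 3, 6, 1) · λ_14 → (1, 3, 0, 7) · λ_15 → (7, 6, 0, 3) · λ_16 → (5, 3, 6, 1)

These 16 weights hit 5 W_17-dot-orbits; sizes (4, 5, 4, 2, 1):

[[1, 8, 13, 16], [2, 4, 10, 11, 12], [3, 6, 7, 9], [5, 15], [14]]


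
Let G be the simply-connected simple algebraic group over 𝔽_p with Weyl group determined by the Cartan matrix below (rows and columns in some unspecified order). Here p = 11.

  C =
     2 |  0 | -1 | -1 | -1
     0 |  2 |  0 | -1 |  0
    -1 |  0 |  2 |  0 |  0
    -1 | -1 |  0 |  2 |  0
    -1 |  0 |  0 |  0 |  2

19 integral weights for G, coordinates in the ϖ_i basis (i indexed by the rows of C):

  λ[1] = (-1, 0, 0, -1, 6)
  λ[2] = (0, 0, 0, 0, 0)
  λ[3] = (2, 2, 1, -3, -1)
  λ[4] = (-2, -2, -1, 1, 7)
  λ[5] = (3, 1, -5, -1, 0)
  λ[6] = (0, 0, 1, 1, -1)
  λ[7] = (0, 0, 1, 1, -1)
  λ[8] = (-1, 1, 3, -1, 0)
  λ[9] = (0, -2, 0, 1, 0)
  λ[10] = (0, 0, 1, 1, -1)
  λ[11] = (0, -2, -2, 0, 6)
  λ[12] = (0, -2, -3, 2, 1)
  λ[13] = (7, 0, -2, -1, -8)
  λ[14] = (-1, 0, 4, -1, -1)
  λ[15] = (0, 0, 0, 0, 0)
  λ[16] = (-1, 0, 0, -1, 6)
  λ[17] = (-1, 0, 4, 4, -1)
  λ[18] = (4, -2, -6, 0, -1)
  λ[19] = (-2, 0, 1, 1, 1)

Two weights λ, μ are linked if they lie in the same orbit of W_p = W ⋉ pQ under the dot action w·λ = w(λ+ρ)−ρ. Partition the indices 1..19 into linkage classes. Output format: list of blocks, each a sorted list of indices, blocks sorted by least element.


Type D_5, rank 5, |W|=1920; reorder rows/cols to standard.

Folding the 19 weights λ_j+ρ into Ā_11 (reps in the given 5-coord order):

    λ_1 → (0, 1, 1, 0, 7)
    λ_2 → (1, 1, 1, 1, 1)
    λ_3 → (1, 1, 2, 2, 0)
    λ_4 → (0, 1, 1, 0, 7)
    λ_5 → (0, 2, 4, 0, 1)
    λ_6 → (1, 1, 2, 2, 0)
    λ_7 → (1, 1, 2, 2, 0)
    λ_8 → (0, 2, 4, 0, 1)
    λ_9 → (1, 1, 1, 1, 1)
    λ_10 → (1, 1, 2, 2, 0)
    λ_11 → (0, 1, 1, 0, 7)
    λ_12 → (1, 1, 1, 1, 1)
    λ_13 → (0, 1, 1, 0, 7)
    λ_14 → (0, 1, 5, 0, 0)
    λ_15 → (1, 1, 1, 1, 1)
    λ_16 → (0, 1, 1, 0, 7)
    λ_17 → (0, 1, 5, 0, 0)
    λ_18 → (0, 1, 5, 0, 0)
    λ_19 → (1, 1, 1, 1, 1)

The 19 indices split into 5 linkage classes (same alcove rep ⇔ same W_11-dot-orbit):

[[1, 4, 11, 13, 16], [2, 9, 12, 15, 19], [3, 6, 7, 10], [5, 8], [14, 17, 18]]


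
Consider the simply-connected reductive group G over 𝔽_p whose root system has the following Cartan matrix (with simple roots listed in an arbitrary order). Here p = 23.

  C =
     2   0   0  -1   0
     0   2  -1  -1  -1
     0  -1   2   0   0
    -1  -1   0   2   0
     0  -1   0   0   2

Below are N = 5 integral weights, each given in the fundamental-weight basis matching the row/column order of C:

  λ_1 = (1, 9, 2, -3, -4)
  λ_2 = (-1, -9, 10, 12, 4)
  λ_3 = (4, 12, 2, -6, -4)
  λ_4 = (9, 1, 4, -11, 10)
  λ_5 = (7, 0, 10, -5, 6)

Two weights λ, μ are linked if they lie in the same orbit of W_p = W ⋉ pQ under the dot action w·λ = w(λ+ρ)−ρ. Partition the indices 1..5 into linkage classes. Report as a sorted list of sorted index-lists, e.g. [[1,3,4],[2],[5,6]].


Cartan matrix: type D_5 (|W|=1920); un-permuting the 5 rows.

λ_j+ρ reflected into Ā_23 (⟨·,θ^∨⟩≤23); 5-tuples as given:

  [1] (0, 5, 3, 2, 3) · [2] (0, 5, 3, 2, 3) · [3] (0, 5, 3, 2, 3) · [4] (0, 5, 3, 2, 3) · [5] (4, 3, 8, 0, 4)

Linkage partition of the 5 weights (2 classes, p=23):

[[1, 2, 3, 4], [5]]


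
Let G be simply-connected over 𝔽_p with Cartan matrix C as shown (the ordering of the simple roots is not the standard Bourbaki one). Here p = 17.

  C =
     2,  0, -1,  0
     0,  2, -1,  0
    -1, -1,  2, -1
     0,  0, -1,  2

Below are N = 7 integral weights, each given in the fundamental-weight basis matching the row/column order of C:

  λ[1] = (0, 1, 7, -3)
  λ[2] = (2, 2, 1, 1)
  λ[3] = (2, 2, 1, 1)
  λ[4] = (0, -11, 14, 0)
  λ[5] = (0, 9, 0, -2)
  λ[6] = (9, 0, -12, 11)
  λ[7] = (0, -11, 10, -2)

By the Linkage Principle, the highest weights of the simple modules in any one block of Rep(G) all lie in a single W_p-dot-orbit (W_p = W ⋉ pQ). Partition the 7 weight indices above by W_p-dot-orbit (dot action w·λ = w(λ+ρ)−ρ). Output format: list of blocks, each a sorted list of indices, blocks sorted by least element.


Type D_4, rank 4, |W|=192; reorder rows/cols to standard.

Ā_17 reps of the 7 weights (D_4, coords as presented):

    [1] (1, 2, 6, 2)
    [2] (3, 3, 2, 2)
    [3] (3, 3, 2, 2)
    [4] (1, 10, 0, 1)
    [5] (1, 10, 0, 1)
    [6] (1, 10, 0, 1)
    [7] (1, 10, 0, 1)

Grouping the 7 weights by Ā_17-representative: 3 linkage classes.

[[1], [2, 3], [4, 5, 6, 7]]


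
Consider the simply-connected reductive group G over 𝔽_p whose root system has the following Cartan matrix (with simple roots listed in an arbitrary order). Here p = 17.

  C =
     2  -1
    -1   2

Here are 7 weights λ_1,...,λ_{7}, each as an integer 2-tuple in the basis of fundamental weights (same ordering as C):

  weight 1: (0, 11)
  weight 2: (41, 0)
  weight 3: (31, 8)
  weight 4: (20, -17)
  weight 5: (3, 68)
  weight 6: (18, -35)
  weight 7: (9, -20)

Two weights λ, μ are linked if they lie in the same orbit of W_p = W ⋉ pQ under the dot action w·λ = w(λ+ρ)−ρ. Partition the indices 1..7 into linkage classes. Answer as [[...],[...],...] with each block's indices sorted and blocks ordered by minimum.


Root system A_2: the 2×2 matrix C matches after relabeling.

λ_j+ρ reflected into Ā_17 (⟨·,θ^∨⟩≤17); 2-tuples as given:

  λ_1+ρ ↦ (1, 12);  λ_2+ρ ↦ (1, 8);  λ_3+ρ ↦ (7, 8);  λ_4+ρ ↦ (1, 12);  λ_5+ρ ↦ (1, 12);  λ_6+ρ ↦ (2, 0);  λ_7+ρ ↦ (7, 8)

Linkage partition of the 7 weights (4 classes, p=17):

[[1, 4, 5], [2], [3, 7], [6]]


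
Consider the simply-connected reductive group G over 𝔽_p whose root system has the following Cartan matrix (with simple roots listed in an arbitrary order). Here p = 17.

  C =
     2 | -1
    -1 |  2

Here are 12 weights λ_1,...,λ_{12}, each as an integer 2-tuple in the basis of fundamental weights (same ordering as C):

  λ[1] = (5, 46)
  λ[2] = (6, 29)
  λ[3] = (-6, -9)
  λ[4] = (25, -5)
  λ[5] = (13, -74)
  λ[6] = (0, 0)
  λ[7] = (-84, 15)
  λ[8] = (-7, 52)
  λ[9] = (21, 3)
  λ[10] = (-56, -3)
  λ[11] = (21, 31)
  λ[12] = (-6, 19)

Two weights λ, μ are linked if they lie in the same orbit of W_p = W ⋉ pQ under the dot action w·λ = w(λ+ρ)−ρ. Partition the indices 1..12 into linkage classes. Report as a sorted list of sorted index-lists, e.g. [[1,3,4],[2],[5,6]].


Type A_2, rank 2, |W|=6; reorder rows/cols to standard.

Alcove-folded reps (p=17, 12 weights, presented ϖ-order):

  λ_1+ρ ↦ (2, 4)
  λ_2+ρ ↦ (10, 3)
  λ_3+ρ ↦ (8, 5)
  λ_4+ρ ↦ (8, 5)
  λ_5+ρ ↦ (3, 9)
  λ_6+ρ ↦ (1, 1)
  λ_7+ρ ↦ (1, 1)
  λ_8+ρ ↦ (2, 4)
  λ_9+ρ ↦ (8, 5)
  λ_10+ρ ↦ (2, 4)
  λ_11+ρ ↦ (2, 12)
  λ_12+ρ ↦ (2, 12)

Partition of {1..12} into 6 W_17-dot-orbits:

[[1, 8, 10], [2], [3, 4, 9], [5], [6, 7], [11, 12]]


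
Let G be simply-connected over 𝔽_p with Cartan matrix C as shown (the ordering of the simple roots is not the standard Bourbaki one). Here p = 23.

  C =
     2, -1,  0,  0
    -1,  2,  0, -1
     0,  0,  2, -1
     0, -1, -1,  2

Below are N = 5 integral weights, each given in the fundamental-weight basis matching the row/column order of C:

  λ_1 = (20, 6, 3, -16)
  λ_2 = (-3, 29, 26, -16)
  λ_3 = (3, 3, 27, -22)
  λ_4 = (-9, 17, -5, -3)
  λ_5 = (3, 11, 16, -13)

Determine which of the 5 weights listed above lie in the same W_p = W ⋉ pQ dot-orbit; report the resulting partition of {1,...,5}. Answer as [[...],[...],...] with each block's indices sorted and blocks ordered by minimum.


Type A_4, rank 4, |W|=120; reorder rows/cols to standard.

Each λ_j+ρ reduced to Ā_23; 4-tuples below use C's row order:

  1: (8, 4, 2, 4);  2: (8, 4, 2, 4);  3: (8, 4, 2, 4);  4: (8, 4, 2, 4);  5: (4, 0, 5, 12)

Linkage partition of the 5 weights (2 classes, p=23):

[[1, 2, 3, 4], [5]]


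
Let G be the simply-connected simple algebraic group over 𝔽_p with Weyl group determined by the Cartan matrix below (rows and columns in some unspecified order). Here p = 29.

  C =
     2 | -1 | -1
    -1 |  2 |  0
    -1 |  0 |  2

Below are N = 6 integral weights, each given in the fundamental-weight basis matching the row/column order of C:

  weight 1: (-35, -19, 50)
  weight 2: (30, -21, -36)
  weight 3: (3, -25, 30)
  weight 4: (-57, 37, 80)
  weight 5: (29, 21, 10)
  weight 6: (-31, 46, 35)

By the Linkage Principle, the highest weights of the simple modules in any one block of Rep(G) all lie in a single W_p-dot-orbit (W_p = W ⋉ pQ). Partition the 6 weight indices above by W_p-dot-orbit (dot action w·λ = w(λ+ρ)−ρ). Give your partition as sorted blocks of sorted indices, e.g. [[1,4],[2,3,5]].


Cartan matrix: type A_3 (|W|=24); un-permuting the 3 rows.

Alcove-folded reps (p=29, 6 weights, presented ϖ-order):

    λ_1 → (5, 6, 17)
    λ_2 → (18, 2, 5)
    λ_3 → (18, 2, 5)
    λ_4 → (18, 2, 5)
    λ_5 → (5, 6, 17)
    λ_6 → (5, 6, 17)

2 distinct reps among the 6 weights ⇒ 2 W_29-linkage classes:

[[1, 5, 6], [2, 3, 4]]


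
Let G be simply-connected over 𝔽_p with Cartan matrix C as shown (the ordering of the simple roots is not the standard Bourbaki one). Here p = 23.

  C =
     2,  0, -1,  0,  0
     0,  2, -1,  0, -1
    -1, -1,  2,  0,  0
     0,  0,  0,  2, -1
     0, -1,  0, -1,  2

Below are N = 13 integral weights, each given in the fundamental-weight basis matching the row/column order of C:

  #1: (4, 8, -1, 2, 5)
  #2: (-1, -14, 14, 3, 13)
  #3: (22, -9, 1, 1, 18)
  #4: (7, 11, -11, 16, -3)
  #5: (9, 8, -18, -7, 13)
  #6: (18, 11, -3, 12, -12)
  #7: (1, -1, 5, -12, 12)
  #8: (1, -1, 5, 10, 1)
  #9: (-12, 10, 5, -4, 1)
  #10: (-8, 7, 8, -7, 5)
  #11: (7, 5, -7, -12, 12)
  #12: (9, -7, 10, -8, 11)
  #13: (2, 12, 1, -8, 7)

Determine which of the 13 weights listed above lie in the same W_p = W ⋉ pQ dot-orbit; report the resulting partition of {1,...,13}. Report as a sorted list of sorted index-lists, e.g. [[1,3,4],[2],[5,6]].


Cartan matrix: type A_5 (|W|=720); un-permuting the 5 rows.

Ā_23 reps of the 13 weights (A_5, coords as presented):

  1: (5, 9, 0, 3, 6);  2: (0, 13, 2, 4, 1);  3: (2, 0, 6, 11, 2);  4: (2, 0, 6, 11, 2);  5: (7, 8, 2, 6, 0);  6: (9, 1, 1, 6, 4);  7: (2, 0, 6, 11, 2);  8: (2, 0, 6, 11, 2);  9: (6, 5, 5, 2, 1);  10: (7, 8, 2, 6, 0);  11: (2, 0, 6, 11, 2);  12: (6, 5, 5, 2, 1);  13: (0, 13, 2, 4, 1)

6 distinct reps among the 13 weights ⇒ 6 W_23-linkage classes:

[[1], [2, 13], [3, 4, 7, 8, 11], [5, 10], [6], [9, 12]]


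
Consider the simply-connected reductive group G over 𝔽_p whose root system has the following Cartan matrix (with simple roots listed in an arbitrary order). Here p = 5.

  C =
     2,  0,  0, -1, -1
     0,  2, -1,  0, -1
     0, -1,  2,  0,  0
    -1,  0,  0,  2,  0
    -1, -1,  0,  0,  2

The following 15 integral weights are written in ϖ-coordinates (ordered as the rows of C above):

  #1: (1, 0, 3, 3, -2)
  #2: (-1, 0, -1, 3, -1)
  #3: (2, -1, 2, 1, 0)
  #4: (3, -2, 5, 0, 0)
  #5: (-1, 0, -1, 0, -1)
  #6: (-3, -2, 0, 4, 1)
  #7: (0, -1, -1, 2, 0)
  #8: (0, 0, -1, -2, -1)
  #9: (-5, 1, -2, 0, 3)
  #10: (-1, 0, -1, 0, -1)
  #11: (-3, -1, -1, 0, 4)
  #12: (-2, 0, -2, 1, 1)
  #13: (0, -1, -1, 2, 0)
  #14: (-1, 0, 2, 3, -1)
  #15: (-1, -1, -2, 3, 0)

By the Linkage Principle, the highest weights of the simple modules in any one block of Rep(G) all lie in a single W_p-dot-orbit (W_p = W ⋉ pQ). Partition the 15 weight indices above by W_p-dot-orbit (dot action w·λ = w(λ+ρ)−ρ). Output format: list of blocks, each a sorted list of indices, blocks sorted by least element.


C ↔ A_5 under row/col permutation; |W(A_5)| = 720.

Each λ_j+ρ reduced to Ā_5; 5-tuples below use C's row order:

  [1] (0, 1, 0, 1, 0) · [2] (0, 1, 0, 4, 0) · [3] (1, 1, 0, 2, 0) · [4] (0, 1, 0, 4, 0) · [5] (0, 1, 0, 1, 0) · [6] (1, 0, 0, 3, 1) · [7] (1, 0, 0, 3, 1) · [8] (0, 1, 0, 1, 0) · [9] (1, 1, 0, 2, 0) · [10] (0, 1, 0, 1, 0) · [11] (1, 0, 0, 1, 3) · [12] (1, 0, 1, 1, 1) · [13] (1, 0, 0, 3, 1) · [14] (0, 1, 0, 1, 0) · [15] (0, 1, 0, 4, 0)

These 15 weights hit 6 W_5-dot-orbits; sizes (5, 3, 2, 3, 1, 1):

[[1, 5, 8, 10, 14], [2, 4, 15], [3, 9], [6, 7, 13], [11], [12]]


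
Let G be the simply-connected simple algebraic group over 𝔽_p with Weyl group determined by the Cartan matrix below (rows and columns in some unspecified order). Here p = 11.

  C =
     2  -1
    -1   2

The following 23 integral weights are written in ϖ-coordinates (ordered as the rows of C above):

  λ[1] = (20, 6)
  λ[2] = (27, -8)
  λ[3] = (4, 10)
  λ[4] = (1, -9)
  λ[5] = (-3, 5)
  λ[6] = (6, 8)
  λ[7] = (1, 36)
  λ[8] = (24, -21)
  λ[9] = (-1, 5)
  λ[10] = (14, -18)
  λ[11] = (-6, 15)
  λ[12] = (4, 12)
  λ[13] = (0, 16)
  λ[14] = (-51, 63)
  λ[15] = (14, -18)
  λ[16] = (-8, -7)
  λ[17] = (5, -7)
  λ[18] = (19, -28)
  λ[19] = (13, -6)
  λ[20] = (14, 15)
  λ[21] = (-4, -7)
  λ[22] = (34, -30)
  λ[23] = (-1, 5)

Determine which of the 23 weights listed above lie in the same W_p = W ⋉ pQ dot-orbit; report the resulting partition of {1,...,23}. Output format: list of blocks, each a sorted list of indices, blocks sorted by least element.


Root system A_2: the 2×2 matrix C matches after relabeling.

W_11-reps of the 23 weights in Ā_11 (same 2-coord order as C):

  [1] (6, 4)
  [2] (6, 4)
  [3] (0, 6)
  [4] (6, 2)
  [5] (2, 4)
  [6] (2, 4)
  [7] (2, 4)
  [8] (6, 3)
  [9] (0, 6)
  [10] (4, 5)
  [11] (0, 6)
  [12] (2, 4)
  [13] (6, 4)
  [14] (6, 3)
  [15] (4, 5)
  [16] (4, 5)
  [17] (0, 6)
  [18] (4, 5)
  [19] (6, 2)
  [20] (4, 5)
  [21] (6, 3)
  [22] (2, 4)
  [23] (0, 6)

Grouping the 23 weights by Ā_11-representative: 6 linkage classes.

[[1, 2, 13], [3, 9, 11, 17, 23], [4, 19], [5, 6, 7, 12, 22], [8, 14, 21], [10, 15, 16, 18, 20]]


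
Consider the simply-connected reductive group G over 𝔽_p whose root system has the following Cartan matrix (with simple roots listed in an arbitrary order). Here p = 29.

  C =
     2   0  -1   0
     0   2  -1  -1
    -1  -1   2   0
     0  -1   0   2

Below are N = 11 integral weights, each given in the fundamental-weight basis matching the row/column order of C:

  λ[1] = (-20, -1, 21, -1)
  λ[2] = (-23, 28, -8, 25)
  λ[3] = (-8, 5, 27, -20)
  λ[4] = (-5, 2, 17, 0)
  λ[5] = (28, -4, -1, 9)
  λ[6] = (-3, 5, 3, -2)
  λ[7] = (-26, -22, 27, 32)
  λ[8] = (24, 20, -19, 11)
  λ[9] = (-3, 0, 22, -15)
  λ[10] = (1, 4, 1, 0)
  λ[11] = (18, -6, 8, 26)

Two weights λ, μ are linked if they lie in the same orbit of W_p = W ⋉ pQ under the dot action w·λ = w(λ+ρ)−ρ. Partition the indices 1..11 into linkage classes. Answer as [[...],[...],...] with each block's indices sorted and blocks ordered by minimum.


Dynkin diagram of C (from the 6 off-diagonal −1 entries): A_4.

Ā_29 reps of the 11 weights (A_4, coords as presented):

  λ_1 → (19, 0, 3, 0);  λ_2 → (19, 0, 3, 0);  λ_3 → (2, 13, 8, 1);  λ_4 → (4, 3, 14, 1);  λ_5 → (19, 0, 3, 0);  λ_6 → (2, 5, 2, 1);  λ_7 → (4, 3, 14, 1);  λ_8 → (4, 3, 14, 1);  λ_9 → (2, 13, 8, 1);  λ_10 → (2, 5, 2, 1);  λ_11 → (2, 5, 2, 1)

Grouping the 11 weights by Ā_29-representative: 4 linkage classes.

[[1, 2, 5], [3, 9], [4, 7, 8], [6, 10, 11]]


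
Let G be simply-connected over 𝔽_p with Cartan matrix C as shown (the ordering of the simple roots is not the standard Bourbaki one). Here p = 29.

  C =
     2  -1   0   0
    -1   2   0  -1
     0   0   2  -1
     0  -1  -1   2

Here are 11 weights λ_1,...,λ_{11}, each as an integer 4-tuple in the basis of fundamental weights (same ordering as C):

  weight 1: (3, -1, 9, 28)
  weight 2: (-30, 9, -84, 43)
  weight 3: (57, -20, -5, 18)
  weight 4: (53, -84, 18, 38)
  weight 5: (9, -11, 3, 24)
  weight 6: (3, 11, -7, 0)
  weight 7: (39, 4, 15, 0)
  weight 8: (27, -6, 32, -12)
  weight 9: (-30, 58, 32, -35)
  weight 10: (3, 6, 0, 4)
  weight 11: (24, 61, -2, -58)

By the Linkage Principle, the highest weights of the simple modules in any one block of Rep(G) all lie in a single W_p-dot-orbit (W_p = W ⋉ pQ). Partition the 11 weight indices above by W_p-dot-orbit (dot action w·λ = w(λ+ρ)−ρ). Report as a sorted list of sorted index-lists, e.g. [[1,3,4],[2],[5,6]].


Type A_4, rank 4, |W|=120; reorder rows/cols to standard.

W_29-reps of the 11 weights in Ā_29 (same 4-coord order as C):

    [1] (0, 10, 4, 15)
    [2] (0, 10, 4, 15)
    [3] (0, 10, 4, 15)
    [4] (0, 10, 4, 15)
    [5] (0, 10, 4, 15)
    [6] (4, 7, 1, 5)
    [7] (4, 7, 1, 5)
    [8] (4, 7, 1, 5)
    [9] (0, 0, 24, 1)
    [10] (4, 7, 1, 5)
    [11] (0, 0, 24, 1)

The 11 indices split into 3 linkage classes (same alcove rep ⇔ same W_29-dot-orbit):

[[1, 2, 3, 4, 5], [6, 7, 8, 10], [9, 11]]


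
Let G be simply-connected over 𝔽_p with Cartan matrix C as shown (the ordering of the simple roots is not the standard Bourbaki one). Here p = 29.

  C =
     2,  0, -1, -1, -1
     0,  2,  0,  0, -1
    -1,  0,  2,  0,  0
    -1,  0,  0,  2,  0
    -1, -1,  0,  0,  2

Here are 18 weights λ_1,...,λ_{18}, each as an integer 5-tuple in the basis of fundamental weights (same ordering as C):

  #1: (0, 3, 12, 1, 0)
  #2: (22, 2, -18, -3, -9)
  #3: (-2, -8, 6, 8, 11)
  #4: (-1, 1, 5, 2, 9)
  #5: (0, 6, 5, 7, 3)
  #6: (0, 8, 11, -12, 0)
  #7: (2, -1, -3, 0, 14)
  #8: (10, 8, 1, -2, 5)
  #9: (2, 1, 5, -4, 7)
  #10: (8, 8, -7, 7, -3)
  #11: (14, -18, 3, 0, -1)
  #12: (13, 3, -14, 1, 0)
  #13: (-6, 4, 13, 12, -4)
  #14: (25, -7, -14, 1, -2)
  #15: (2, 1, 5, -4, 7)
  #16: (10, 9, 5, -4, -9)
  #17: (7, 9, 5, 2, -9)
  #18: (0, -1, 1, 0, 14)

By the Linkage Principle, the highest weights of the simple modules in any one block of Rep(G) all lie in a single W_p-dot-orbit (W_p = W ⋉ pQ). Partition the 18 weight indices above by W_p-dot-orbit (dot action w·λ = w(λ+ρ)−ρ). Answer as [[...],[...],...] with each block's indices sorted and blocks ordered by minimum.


Type D_5, rank 5, |W|=1920; reorder rows/cols to standard.

Folding the 18 weights λ_j+ρ into Ā_29 (reps in the given 5-coord order):

  [1] (1, 4, 13, 2, 1)
  [2] (1, 4, 13, 2, 1)
  [3] (1, 7, 6, 8, 2)
  [4] (0, 2, 6, 3, 8)
  [5] (1, 7, 6, 8, 2)
  [6] (1, 0, 2, 1, 9)
  [7] (1, 0, 2, 1, 9)
  [8] (1, 0, 2, 1, 9)
  [9] (0, 2, 6, 3, 8)
  [10] (1, 7, 6, 8, 2)
  [11] (1, 0, 2, 1, 9)
  [12] (1, 4, 13, 2, 1)
  [13] (3, 3, 6, 5, 2)
  [14] (1, 4, 13, 2, 1)
  [15] (0, 2, 6, 3, 8)
  [16] (0, 2, 6, 3, 8)
  [17] (0, 2, 6, 3, 8)
  [18] (1, 0, 2, 1, 9)

These 18 weights hit 5 W_29-dot-orbits; sizes (4, 3, 5, 5, 1):

[[1, 2, 12, 14], [3, 5, 10], [4, 9, 15, 16, 17], [6, 7, 8, 11, 18], [13]]


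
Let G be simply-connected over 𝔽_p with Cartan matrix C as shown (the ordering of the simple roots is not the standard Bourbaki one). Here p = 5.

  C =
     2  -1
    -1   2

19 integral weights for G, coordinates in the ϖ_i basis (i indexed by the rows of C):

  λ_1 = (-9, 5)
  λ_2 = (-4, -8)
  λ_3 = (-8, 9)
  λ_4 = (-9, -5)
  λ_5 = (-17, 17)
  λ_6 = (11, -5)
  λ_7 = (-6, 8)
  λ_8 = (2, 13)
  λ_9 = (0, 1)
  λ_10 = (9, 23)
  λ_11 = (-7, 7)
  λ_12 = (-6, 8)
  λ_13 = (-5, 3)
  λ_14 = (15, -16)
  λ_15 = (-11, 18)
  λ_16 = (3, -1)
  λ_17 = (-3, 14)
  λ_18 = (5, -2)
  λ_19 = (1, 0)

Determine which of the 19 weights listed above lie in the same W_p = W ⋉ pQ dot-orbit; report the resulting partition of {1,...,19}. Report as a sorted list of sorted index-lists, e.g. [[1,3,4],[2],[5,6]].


Root system A_2: the 2×2 matrix C matches after relabeling.

Alcove-folded reps (p=5, 19 weights, presented ϖ-order):

  λ_1 → (2, 1);  λ_2 → (0, 2);  λ_3 → (0, 2);  λ_4 → (1, 2);  λ_5 → (1, 2);  λ_6 → (2, 1);  λ_7 → (1, 0);  λ_8 → (2, 1);  λ_9 → (1, 2);  λ_10 → (1, 0);  λ_11 → (2, 1);  λ_12 → (1, 0);  λ_13 → (4, 0);  λ_14 → (1, 0);  λ_15 → (1, 0);  λ_16 → (4, 0);  λ_17 → (0, 2);  λ_18 → (4, 0);  λ_19 → (2, 1)

Linkage partition of the 19 weights (5 classes, p=5):

[[1, 6, 8, 11, 19], [2, 3, 17], [4, 5, 9], [7, 10, 12, 14, 15], [13, 16, 18]]


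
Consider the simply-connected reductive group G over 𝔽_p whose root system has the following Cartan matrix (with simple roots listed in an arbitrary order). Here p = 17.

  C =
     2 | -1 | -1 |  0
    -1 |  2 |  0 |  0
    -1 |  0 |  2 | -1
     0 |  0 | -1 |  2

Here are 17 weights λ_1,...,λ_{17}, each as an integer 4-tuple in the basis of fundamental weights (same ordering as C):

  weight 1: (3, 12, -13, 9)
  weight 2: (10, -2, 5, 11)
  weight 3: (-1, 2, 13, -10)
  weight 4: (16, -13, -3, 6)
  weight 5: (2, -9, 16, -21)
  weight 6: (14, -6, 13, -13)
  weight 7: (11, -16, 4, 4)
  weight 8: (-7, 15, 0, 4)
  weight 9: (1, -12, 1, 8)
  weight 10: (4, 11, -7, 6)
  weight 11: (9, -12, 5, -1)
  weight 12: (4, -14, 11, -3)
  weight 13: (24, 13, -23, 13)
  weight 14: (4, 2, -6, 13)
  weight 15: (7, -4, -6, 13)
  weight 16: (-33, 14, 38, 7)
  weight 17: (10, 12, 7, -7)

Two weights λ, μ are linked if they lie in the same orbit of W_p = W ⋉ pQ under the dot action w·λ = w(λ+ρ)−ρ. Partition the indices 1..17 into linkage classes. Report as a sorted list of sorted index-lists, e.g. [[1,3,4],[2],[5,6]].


C ↔ A_4 under row/col permutation; |W(A_4)| = 120.

W_17-reps of the 17 weights in Ā_17 (same 4-coord order as C):

  λ_1+ρ ↦ (8, 5, 2, 2) · λ_2+ρ ↦ (1, 10, 5, 0) · λ_3+ρ ↦ (0, 3, 5, 9) · λ_4+ρ ↦ (3, 7, 2, 0) · λ_5+ρ ↦ (0, 3, 5, 9) · λ_6+ρ ↦ (3, 7, 2, 0) · λ_7+ρ ↦ (3, 7, 2, 0) · λ_8+ρ ↦ (1, 10, 5, 0) · λ_9+ρ ↦ (2, 2, 7, 2) · λ_10+ρ ↦ (1, 10, 5, 0) · λ_11+ρ ↦ (1, 10, 5, 0) · λ_12+ρ ↦ (8, 5, 2, 2) · λ_13+ρ ↦ (0, 3, 5, 9) · λ_14+ρ ↦ (0, 3, 5, 9) · λ_15+ρ ↦ (0, 3, 5, 9) · λ_16+ρ ↦ (8, 5, 2, 2) · λ_17+ρ ↦ (2, 2, 7, 2)

Partition of {1..17} into 5 W_17-dot-orbits:

[[1, 12, 16], [2, 8, 10, 11], [3, 5, 13, 14, 15], [4, 6, 7], [9, 17]]


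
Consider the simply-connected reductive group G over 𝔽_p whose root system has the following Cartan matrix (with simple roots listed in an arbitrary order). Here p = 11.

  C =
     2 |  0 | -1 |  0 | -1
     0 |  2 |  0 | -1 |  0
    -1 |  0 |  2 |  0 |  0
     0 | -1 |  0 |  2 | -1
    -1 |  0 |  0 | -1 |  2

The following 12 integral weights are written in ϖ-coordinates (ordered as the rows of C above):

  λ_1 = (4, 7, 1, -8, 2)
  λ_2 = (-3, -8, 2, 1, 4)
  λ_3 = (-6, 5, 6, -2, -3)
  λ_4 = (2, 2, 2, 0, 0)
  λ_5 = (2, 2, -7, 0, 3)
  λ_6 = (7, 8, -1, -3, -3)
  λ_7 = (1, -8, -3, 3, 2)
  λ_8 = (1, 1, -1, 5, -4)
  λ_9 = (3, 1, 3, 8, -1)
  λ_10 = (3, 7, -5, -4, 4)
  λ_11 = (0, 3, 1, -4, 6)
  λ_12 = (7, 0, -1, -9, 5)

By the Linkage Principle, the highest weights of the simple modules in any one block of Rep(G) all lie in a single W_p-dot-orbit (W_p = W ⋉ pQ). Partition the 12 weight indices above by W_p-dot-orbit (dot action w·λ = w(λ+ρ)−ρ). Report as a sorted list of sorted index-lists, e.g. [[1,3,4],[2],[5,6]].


Dynkin diagram of C (from the 8 off-diagonal −1 entries): A_5.

Each λ_j+ρ reduced to Ā_11; 5-tuples below use C's row order:

    λ_1 → (1, 1, 2, 3, 4)
    λ_2 → (0, 2, 1, 3, 2)
    λ_3 → (0, 2, 1, 3, 2)
    λ_4 → (3, 3, 3, 1, 1)
    λ_5 → (3, 3, 3, 1, 1)
    λ_6 → (2, 3, 2, 2, 2)
    λ_7 → (0, 4, 2, 3, 0)
    λ_8 → (0, 2, 1, 3, 2)
    λ_9 → (0, 4, 2, 3, 0)
    λ_10 → (0, 2, 1, 3, 2)
    λ_11 → (1, 1, 2, 3, 4)
    λ_12 → (3, 3, 3, 1, 1)

Grouping the 12 weights by Ā_11-representative: 5 linkage classes.

[[1, 11], [2, 3, 8, 10], [4, 5, 12], [6], [7, 9]]


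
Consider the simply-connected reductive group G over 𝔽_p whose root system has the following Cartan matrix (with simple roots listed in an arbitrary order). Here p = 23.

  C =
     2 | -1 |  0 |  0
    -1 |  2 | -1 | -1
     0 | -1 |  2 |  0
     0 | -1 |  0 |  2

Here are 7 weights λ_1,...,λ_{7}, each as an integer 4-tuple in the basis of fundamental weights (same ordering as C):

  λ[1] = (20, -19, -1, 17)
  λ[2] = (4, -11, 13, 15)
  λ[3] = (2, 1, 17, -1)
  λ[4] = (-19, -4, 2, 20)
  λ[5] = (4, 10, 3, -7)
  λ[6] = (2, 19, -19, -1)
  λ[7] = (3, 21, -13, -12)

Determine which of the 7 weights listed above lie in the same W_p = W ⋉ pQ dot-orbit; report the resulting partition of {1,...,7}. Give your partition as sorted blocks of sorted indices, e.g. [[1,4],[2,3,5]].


D_4 Cartan matrix, 4 simple roots permuted; ρ=(1,1,1,1).

Each λ_j+ρ reduced to Ā_23; 4-tuples below use C's row order:

    [1] (3, 0, 18, 0)
    [2] (5, 3, 4, 6)
    [3] (3, 0, 18, 0)
    [4] (3, 0, 18, 0)
    [5] (5, 3, 4, 6)
    [6] (3, 0, 18, 0)
    [7] (1, 2, 9, 8)

These 7 weights hit 3 W_23-dot-orbits; sizes (4, 2, 1):

[[1, 3, 4, 6], [2, 5], [7]]


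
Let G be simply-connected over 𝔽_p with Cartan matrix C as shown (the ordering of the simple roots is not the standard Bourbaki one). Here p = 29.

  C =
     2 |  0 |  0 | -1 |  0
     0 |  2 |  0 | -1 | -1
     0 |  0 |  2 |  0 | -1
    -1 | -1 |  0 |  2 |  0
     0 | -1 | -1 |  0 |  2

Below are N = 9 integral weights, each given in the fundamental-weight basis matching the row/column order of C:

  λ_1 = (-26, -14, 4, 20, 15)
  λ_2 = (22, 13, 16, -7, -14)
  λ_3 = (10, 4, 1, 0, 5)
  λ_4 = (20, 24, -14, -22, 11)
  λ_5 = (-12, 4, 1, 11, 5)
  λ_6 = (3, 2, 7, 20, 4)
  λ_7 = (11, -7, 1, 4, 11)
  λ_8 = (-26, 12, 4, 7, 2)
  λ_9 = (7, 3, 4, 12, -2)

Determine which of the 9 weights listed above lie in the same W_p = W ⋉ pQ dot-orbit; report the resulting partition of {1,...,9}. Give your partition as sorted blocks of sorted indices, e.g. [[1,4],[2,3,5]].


Type A_5, rank 5, |W|=720; reorder rows/cols to standard.

Alcove-folded reps (p=29, 9 weights, presented ϖ-order):

  λ_1+ρ ↦ (8, 3, 4, 13, 1) · λ_2+ρ ↦ (11, 5, 2, 1, 6) · λ_3+ρ ↦ (11, 5, 2, 1, 6) · λ_4+ρ ↦ (8, 3, 4, 13, 1) · λ_5+ρ ↦ (11, 5, 2, 1, 6) · λ_6+ρ ↦ (8, 3, 4, 13, 1) · λ_7+ρ ↦ (11, 5, 2, 1, 6) · λ_8+ρ ↦ (8, 3, 4, 13, 1) · λ_9+ρ ↦ (8, 3, 4, 13, 1)

2 distinct reps among the 9 weights ⇒ 2 W_29-linkage classes:

[[1, 4, 6, 8, 9], [2, 3, 5, 7]]


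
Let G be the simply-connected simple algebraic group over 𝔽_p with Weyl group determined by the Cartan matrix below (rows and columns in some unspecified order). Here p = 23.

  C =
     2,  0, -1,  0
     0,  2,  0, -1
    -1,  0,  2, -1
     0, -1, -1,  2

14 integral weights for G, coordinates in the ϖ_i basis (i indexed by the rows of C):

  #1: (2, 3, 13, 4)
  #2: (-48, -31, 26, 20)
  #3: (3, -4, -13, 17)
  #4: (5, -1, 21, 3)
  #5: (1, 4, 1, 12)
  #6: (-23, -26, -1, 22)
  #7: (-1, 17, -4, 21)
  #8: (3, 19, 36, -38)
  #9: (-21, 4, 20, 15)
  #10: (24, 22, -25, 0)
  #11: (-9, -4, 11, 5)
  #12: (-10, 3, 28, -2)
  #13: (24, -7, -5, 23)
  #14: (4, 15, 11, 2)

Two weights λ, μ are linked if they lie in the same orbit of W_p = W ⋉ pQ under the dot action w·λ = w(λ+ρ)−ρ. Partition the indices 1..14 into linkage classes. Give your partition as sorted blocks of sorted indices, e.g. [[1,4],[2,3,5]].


C ↔ A_4 under row/col permutation; |W(A_4)| = 120.

Alcove-folded reps (p=23, 14 weights, presented ϖ-order):

  1: (0, 1, 14, 5)
  2: (1, 14, 1, 2)
  3: (8, 3, 4, 3)
  4: (0, 1, 14, 5)
  5: (2, 5, 2, 13)
  6: (0, 1, 0, 21)
  7: (0, 1, 14, 5)
  8: (0, 1, 14, 5)
  9: (1, 14, 1, 2)
  10: (0, 1, 0, 21)
  11: (8, 3, 4, 3)
  12: (0, 1, 14, 5)
  13: (1, 14, 1, 2)
  14: (8, 3, 4, 3)

Linkage partition of the 14 weights (5 classes, p=23):

[[1, 4, 7, 8, 12], [2, 9, 13], [3, 11, 14], [5], [6, 10]]


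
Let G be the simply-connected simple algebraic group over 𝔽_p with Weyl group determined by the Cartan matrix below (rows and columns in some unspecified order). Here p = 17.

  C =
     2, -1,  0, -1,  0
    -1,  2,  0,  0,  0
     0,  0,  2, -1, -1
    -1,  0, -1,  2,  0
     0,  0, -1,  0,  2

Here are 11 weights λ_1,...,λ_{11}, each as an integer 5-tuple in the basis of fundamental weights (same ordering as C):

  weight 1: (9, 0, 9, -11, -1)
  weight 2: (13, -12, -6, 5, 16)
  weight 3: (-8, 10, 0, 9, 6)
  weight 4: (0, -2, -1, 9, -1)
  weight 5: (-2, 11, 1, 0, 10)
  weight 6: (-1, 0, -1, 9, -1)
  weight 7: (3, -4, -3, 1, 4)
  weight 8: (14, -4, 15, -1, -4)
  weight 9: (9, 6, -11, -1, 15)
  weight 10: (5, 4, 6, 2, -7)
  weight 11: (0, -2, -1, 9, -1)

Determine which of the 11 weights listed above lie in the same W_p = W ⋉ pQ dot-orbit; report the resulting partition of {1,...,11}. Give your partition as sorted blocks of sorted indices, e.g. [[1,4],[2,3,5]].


A_5 Cartan matrix, 5 simple roots permuted; ρ=(1,1,1,1,1).

Each λ_j+ρ reduced to Ā_17; 5-tuples below use C's row order:

  [1] (0, 1, 0, 10, 0);  [2] (1, 3, 2, 0, 3);  [3] (6, 1, 1, 3, 2);  [4] (0, 1, 0, 10, 0);  [5] (1, 3, 2, 0, 3);  [6] (0, 1, 0, 10, 0);  [7] (1, 3, 2, 0, 3);  [8] (1, 3, 2, 0, 3);  [9] (0, 1, 0, 10, 0);  [10] (6, 1, 1, 3, 2);  [11] (0, 1, 0, 10, 0)

Linkage partition of the 11 weights (3 classes, p=17):

[[1, 4, 6, 9, 11], [2, 5, 7, 8], [3, 10]]


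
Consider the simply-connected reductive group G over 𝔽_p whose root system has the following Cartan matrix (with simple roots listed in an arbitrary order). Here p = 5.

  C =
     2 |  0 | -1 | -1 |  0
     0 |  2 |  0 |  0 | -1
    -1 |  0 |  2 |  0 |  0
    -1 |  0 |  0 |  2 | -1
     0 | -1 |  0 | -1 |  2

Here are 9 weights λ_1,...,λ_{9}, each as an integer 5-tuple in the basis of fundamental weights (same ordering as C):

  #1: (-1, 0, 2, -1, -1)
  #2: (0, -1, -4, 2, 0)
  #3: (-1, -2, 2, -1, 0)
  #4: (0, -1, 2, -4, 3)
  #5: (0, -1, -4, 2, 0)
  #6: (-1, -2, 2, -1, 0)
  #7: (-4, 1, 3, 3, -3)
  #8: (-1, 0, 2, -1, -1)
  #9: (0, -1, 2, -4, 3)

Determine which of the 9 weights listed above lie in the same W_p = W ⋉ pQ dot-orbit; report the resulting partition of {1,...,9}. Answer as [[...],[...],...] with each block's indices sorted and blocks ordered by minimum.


Type A_5, rank 5, |W|=720; reorder rows/cols to standard.

Folding the 9 weights λ_j+ρ into Ā_5 (reps in the given 5-coord order):

  1: (0, 1, 3, 0, 0)
  2: (2, 0, 1, 1, 1)
  3: (0, 1, 3, 0, 0)
  4: (2, 0, 1, 1, 1)
  5: (2, 0, 1, 1, 1)
  6: (0, 1, 3, 0, 0)
  7: (2, 0, 1, 1, 1)
  8: (0, 1, 3, 0, 0)
  9: (2, 0, 1, 1, 1)

These 9 weights hit 2 W_5-dot-orbits; sizes (4, 5):

[[1, 3, 6, 8], [2, 4, 5, 7, 9]]


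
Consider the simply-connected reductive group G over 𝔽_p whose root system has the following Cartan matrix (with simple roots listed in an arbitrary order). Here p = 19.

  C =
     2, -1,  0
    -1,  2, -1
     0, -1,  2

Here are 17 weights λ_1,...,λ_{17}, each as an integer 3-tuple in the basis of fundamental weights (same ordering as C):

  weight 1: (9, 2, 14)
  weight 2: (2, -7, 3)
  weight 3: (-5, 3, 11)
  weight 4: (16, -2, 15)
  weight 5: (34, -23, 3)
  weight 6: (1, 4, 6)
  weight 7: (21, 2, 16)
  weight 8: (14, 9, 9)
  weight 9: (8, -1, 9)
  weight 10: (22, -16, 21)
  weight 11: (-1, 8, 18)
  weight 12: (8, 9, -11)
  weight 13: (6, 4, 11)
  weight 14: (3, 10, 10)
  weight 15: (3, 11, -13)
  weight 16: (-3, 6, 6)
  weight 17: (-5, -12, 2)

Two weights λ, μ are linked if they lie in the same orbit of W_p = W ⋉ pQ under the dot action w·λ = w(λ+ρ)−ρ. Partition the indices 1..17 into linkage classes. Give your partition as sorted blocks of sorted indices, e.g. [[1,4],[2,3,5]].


Cartan matrix: type A_3 (|W|=24); un-permuting the 3 rows.

Folding the 17 weights λ_j+ρ into Ā_19 (reps in the given 3-coord order):

    [1] (1, 3, 6)
    [2] (3, 1, 2)
    [3] (4, 0, 12)
    [4] (3, 1, 2)
    [5] (3, 1, 2)
    [6] (2, 5, 7)
    [7] (3, 1, 2)
    [8] (1, 3, 6)
    [9] (9, 0, 10)
    [10] (3, 8, 4)
    [11] (9, 0, 10)
    [12] (9, 0, 10)
    [13] (2, 5, 7)
    [14] (3, 8, 4)
    [15] (4, 0, 12)
    [16] (2, 5, 7)
    [17] (3, 8, 4)

Linkage partition of the 17 weights (6 classes, p=19):

[[1, 8], [2, 4, 5, 7], [3, 15], [6, 13, 16], [9, 11, 12], [10, 14, 17]]


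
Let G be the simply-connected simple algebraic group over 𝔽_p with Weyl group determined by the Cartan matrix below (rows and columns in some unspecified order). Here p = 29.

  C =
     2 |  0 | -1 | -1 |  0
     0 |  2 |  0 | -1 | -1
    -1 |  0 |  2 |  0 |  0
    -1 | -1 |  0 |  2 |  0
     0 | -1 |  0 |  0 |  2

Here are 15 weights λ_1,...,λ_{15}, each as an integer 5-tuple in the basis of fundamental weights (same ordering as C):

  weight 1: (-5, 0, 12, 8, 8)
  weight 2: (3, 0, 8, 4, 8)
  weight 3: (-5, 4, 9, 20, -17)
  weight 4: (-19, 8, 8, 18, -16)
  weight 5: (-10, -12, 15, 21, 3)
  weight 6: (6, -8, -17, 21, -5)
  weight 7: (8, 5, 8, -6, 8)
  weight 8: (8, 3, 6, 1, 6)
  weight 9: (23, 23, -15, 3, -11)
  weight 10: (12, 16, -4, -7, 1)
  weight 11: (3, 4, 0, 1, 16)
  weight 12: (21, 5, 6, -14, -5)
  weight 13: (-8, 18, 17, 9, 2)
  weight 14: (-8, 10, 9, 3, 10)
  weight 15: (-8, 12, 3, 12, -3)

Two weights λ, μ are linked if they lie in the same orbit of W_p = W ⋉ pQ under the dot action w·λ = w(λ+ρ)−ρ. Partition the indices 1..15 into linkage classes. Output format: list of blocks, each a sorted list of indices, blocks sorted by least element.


C ↔ A_5 under row/col permutation; |W(A_5)| = 720.

Folding the 15 weights λ_j+ρ into Ā_29 (reps in the given 5-coord order):

  [1] (4, 1, 9, 5, 9);  [2] (4, 1, 9, 5, 9);  [3] (4, 11, 3, 6, 2);  [4] (4, 1, 9, 5, 9);  [5] (9, 4, 7, 2, 7);  [6] (9, 4, 7, 2, 7);  [7] (4, 1, 9, 5, 9);  [8] (9, 4, 7, 2, 7);  [9] (1, 1, 9, 4, 13);  [10] (4, 11, 3, 6, 2);  [11] (4, 5, 1, 2, 17);  [12] (9, 4, 7, 2, 7);  [13] (4, 8, 3, 3, 11);  [14] (4, 8, 3, 3, 11);  [15] (4, 11, 3, 6, 2)

The 15 indices split into 6 linkage classes (same alcove rep ⇔ same W_29-dot-orbit):

[[1, 2, 4, 7], [3, 10, 15], [5, 6, 8, 12], [9], [11], [13, 14]]


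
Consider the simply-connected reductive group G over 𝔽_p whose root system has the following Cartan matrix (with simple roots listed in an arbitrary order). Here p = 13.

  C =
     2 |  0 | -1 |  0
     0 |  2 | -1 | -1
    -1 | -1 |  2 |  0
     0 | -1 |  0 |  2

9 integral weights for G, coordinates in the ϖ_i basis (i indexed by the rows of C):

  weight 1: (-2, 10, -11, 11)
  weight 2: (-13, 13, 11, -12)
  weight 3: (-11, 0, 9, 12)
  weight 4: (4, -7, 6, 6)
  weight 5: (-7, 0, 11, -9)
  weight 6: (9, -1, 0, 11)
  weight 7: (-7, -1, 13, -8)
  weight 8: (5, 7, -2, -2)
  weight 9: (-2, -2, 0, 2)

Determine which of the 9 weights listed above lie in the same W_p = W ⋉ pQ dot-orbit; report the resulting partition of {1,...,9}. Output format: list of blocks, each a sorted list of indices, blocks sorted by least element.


Type A_4, rank 4, |W|=120; reorder rows/cols to standard.

Folding the 9 weights λ_j+ρ into Ā_13 (reps in the given 4-coord order):

  [1] (0, 0, 1, 2) · [2] (0, 0, 1, 2) · [3] (0, 0, 1, 2) · [4] (5, 6, 1, 1) · [5] (5, 6, 1, 1) · [6] (0, 0, 1, 2) · [7] (5, 6, 1, 1) · [8] (5, 6, 1, 1) · [9] (0, 0, 1, 2)

The 9 indices split into 2 linkage classes (same alcove rep ⇔ same W_13-dot-orbit):

[[1, 2, 3, 6, 9], [4, 5, 7, 8]]
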